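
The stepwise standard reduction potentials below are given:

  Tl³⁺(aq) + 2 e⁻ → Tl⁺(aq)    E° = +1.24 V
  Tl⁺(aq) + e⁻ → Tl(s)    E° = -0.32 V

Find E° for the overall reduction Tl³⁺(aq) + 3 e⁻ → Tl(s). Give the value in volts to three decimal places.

Adding the free-energy changes (−nFE°) of the two steps gives −n₃FE°₃ = −n₁FE°₁ − n₂FE°₂.
E°₃ = (2×+1.24 + 1×-0.32) / 3 = (+2.160) / 3 = +0.720 V.
E° values themselves are not directly additive — weighting by electron count is essential.

+0.720 V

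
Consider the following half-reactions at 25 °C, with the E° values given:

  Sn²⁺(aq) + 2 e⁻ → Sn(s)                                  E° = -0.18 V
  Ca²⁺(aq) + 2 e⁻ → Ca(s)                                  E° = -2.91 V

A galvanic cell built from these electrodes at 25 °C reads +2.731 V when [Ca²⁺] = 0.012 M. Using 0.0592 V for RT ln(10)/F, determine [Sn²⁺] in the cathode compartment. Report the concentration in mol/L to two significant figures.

0.013 M

Sn²⁺/Sn is the cathode, Ca²⁺/Ca the anode: E°cell = +2.73 V, n = 2.
Overall reaction: Sn²⁺(aq) + Ca(s) → Sn(s) + Ca²⁺(aq); Q = [Ca²⁺]^1/[Sn²⁺]^1.
From E = E° − (0.0592/n) log Q: log Q = (E° − E)·n/0.0592 = (+2.73 − (+2.731))·2/0.0592 = -0.0338.
So 1·log[Sn²⁺] = 1·log(0.012) − log Q = -1.9208 − (-0.0338) = -1.8870; [Sn²⁺] = 10^(-1.8870) ≈ 0.013 M.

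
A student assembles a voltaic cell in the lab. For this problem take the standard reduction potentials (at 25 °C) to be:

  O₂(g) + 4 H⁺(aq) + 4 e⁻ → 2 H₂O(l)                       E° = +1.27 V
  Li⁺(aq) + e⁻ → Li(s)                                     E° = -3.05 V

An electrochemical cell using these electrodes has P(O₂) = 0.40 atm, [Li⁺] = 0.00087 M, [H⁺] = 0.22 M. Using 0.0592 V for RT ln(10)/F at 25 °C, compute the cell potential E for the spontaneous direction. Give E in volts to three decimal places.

+4.456 V

O₂/H₂O is the cathode (higher E°), Li⁺/Li the anode: E°cell = +1.27 − (-3.05) = +4.32 V, n = 4.
Overall: O₂(g) + 4 H⁺(aq) + 4 Li(s) → 2 H₂O(l) + 4 Li⁺(aq)
Q = [Li⁺]^4 / (P(O₂)·[H⁺]^4); log Q = -9.214.
E = E° − (0.0592/n) log Q = +4.32 − (0.0592/4)(-9.214) = +4.456 V.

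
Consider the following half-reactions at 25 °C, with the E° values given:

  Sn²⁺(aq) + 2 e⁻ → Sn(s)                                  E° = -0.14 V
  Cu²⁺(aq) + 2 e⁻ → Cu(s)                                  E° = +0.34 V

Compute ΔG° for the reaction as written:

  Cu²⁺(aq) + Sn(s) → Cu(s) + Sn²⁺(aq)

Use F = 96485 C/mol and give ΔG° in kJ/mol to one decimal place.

-92.6 kJ/mol

As written, Cu²⁺/Cu is reduced (cathode) and Sn²⁺/Sn is oxidised (anode), so E°cell = (+0.34) − (-0.14) = +0.48 V.
Balancing electrons gives n = 2.
ΔG° = −nFE° = −(2)(96485)(+0.48) = -92,626 J = -92.6 kJ/mol.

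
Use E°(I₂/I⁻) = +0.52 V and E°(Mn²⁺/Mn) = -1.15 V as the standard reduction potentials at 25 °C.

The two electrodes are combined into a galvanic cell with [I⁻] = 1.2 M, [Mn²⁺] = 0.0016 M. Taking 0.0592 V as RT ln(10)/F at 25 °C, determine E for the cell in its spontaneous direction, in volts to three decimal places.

+1.748 V

I₂/I⁻ is the cathode (higher E°), Mn²⁺/Mn the anode: E°cell = +0.52 − (-1.15) = +1.67 V, n = 2.
Overall: I₂(s) + Mn(s) → 2 I⁻(aq) + Mn²⁺(aq)
Q = [I⁻]^2·[Mn²⁺]; log Q = -2.638.
E = E° − (0.0592/n) log Q = +1.67 − (0.0592/2)(-2.638) = +1.748 V.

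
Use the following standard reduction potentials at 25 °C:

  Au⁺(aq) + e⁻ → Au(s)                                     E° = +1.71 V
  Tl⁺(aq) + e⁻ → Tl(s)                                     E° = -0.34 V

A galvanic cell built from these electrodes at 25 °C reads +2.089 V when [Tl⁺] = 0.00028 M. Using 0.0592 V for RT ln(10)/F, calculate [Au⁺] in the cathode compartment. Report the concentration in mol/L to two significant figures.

0.0013 M

Au⁺/Au is the cathode, Tl⁺/Tl the anode: E°cell = +2.05 V, n = 1.
Overall reaction: Au⁺(aq) + Tl(s) → Au(s) + Tl⁺(aq); Q = [Tl⁺]^1/[Au⁺]^1.
From E = E° − (0.0592/n) log Q: log Q = (E° − E)·n/0.0592 = (+2.05 − (+2.089))·1/0.0592 = -0.6588.
So 1·log[Au⁺] = 1·log(0.00028) − log Q = -3.5528 − (-0.6588) = -2.8940; [Au⁺] = 10^(-2.8940) ≈ 0.0013 M.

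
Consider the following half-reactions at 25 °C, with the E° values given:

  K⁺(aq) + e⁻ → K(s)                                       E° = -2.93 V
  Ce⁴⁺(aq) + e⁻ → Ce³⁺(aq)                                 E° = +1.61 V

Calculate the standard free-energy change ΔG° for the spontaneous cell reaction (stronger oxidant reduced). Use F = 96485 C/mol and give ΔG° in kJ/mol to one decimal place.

-438.0 kJ/mol

Ce⁴⁺/Ce³⁺ (E° = +1.61 V) is the cathode; K⁺/K (E° = -2.93 V) is the anode, so E°cell = +4.54 V.
Balancing electrons gives n = 1 (lcm of 1 and 1).
ΔG° = −nFE° = −(1)(96485)(+4.54) = -438,042 J = -438.0 kJ/mol.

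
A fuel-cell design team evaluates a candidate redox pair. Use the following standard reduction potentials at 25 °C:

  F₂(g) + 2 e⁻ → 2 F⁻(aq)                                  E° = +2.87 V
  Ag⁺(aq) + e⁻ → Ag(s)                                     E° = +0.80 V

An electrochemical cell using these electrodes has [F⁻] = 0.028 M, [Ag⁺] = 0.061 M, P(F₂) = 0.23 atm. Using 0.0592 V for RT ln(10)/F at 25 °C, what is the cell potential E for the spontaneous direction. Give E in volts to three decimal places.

+2.215 V

F₂/F⁻ is the cathode (higher E°), Ag⁺/Ag the anode: E°cell = +2.87 − (+0.80) = +2.07 V, n = 2.
Overall: F₂(g) + 2 Ag(s) → 2 F⁻(aq) + 2 Ag⁺(aq)
Q = [F⁻]^2·[Ag⁺]^2 / (P(F₂)); log Q = -4.897.
E = E° − (0.0592/n) log Q = +2.07 − (0.0592/2)(-4.897) = +2.215 V.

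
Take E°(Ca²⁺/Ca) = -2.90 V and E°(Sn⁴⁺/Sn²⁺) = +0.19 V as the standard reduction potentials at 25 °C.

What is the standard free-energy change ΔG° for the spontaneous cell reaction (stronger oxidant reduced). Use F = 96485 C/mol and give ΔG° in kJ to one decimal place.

Sn⁴⁺/Sn²⁺ (E° = +0.19 V) is the cathode; Ca²⁺/Ca (E° = -2.90 V) is the anode, so E°cell = +3.09 V.
Balancing electrons gives n = 2 (lcm of 2 and 2).
ΔG° = −nFE° = −(2)(96485)(+3.09) = -596,277 J = -596.3 kJ.

-596.3 kJ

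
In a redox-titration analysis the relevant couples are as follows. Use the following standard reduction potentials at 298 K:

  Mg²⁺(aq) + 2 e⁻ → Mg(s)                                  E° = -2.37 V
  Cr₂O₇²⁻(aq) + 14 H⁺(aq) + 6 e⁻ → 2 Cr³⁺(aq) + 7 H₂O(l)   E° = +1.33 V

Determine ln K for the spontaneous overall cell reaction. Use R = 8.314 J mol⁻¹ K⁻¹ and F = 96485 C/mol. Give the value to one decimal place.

864.5

Cathode: Cr₂O₇²⁻/Cr³⁺; anode: Mg²⁺/Mg. E°cell = (+1.33) − (-2.37) = +3.70 V, with n = 6.
ΔG° = −nFE° = −RT ln K, so ln K = nFE°/(RT) = (6)(96485)(+3.70) / ((8.314)(298)) = 864.543.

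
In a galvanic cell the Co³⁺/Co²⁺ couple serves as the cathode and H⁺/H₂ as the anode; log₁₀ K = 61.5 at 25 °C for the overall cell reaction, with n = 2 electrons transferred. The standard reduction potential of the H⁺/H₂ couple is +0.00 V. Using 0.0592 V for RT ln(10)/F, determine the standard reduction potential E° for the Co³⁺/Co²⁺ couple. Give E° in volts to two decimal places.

E°cell = (0.0592/n)·log K = (0.0592/2)(61.5) = +1.820 V.
Since Co³⁺/Co²⁺ is the cathode and H⁺/H₂ the anode, E°cell = E°(Co³⁺/Co²⁺) − E°(H⁺/H₂).
So E°(Co³⁺/Co²⁺) = E°cell + E°(H⁺/H₂) = +1.820 + (+0.00) = +1.82 V.

+1.82 V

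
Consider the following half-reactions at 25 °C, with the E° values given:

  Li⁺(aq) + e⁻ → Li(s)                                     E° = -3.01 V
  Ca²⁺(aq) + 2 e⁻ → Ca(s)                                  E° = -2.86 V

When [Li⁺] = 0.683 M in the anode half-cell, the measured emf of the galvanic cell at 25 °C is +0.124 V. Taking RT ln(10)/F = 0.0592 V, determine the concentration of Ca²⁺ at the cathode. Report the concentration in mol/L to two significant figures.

Ca²⁺/Ca is the cathode, Li⁺/Li the anode: E°cell = +0.15 V, n = 2.
Overall reaction: Ca²⁺(aq) + 2 Li(s) → Ca(s) + 2 Li⁺(aq); Q = [Li⁺]^2/[Ca²⁺]^1.
From E = E° − (0.0592/n) log Q: log Q = (E° − E)·n/0.0592 = (+0.15 − (+0.124))·2/0.0592 = 0.8784.
So 1·log[Ca²⁺] = 2·log(0.683) − log Q = -0.3312 − (0.8784) = -1.2096; [Ca²⁺] = 10^(-1.2096) ≈ 0.062 M.

0.062 M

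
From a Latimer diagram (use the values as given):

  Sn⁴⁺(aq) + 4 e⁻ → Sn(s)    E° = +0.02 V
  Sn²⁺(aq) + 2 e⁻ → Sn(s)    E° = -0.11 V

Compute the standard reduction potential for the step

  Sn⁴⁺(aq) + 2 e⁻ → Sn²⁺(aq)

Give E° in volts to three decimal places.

+0.150 V

Sequential free energies add, so n₃E°₃ = n₁E°₁ + n₂E°₂.
With n₃ = 4, and the known step contributing 2×(-0.11) V, the unknown satisfies 2·E° = 4×(+0.02) − 2×(-0.11) = +0.300.
E° = +0.300 / 2 = +0.150 V.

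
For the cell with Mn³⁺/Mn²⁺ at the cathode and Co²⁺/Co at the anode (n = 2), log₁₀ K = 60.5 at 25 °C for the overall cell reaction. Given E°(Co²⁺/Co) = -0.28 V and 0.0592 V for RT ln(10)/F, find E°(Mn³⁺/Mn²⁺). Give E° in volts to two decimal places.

E°cell = (0.0592/n)·log K = (0.0592/2)(60.5) = +1.791 V.
Since Mn³⁺/Mn²⁺ is the cathode and Co²⁺/Co the anode, E°cell = E°(Mn³⁺/Mn²⁺) − E°(Co²⁺/Co).
So E°(Mn³⁺/Mn²⁺) = E°cell + E°(Co²⁺/Co) = +1.791 + (-0.28) = +1.51 V.

+1.51 V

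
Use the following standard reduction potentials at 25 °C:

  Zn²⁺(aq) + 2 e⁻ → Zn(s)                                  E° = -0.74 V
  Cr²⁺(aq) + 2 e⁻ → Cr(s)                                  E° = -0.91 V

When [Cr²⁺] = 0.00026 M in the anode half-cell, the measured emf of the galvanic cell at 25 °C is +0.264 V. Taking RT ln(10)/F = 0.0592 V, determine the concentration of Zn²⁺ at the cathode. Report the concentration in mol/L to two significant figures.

0.39 M

Zn²⁺/Zn is the cathode, Cr²⁺/Cr the anode: E°cell = +0.17 V, n = 2.
Overall reaction: Zn²⁺(aq) + Cr(s) → Zn(s) + Cr²⁺(aq); Q = [Cr²⁺]^1/[Zn²⁺]^1.
From E = E° − (0.0592/n) log Q: log Q = (E° − E)·n/0.0592 = (+0.17 − (+0.264))·2/0.0592 = -3.1757.
So 1·log[Zn²⁺] = 1·log(0.00026) − log Q = -3.5850 − (-3.1757) = -0.4093; [Zn²⁺] = 10^(-0.4093) ≈ 0.39 M.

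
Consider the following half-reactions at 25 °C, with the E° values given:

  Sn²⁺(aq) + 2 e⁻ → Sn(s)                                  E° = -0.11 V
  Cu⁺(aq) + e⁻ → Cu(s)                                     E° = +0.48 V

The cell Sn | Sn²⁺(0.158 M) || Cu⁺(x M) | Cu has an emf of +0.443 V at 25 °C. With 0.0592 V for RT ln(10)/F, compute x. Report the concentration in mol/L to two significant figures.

0.0013 M

Cu⁺/Cu is the cathode, Sn²⁺/Sn the anode: E°cell = +0.59 V, n = 2.
Overall reaction: 2 Cu⁺(aq) + Sn(s) → 2 Cu(s) + Sn²⁺(aq); Q = [Sn²⁺]^1/[Cu⁺]^2.
From E = E° − (0.0592/n) log Q: log Q = (E° − E)·n/0.0592 = (+0.59 − (+0.443))·2/0.0592 = 4.9662.
So 2·log[Cu⁺] = 1·log(0.158) − log Q = -0.8013 − (4.9662) = -5.7675; log[Cu⁺] = -5.7675 / 2 = -2.8838; [Cu⁺] = 10^(-2.8838) ≈ 0.0013 M.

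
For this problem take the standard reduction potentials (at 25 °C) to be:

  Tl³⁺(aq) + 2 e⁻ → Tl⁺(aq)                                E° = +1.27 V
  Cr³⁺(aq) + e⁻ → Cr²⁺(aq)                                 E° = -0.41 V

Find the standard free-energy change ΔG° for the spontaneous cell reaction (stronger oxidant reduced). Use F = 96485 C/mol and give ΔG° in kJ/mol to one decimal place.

Tl³⁺/Tl⁺ (E° = +1.27 V) is the cathode; Cr³⁺/Cr²⁺ (E° = -0.41 V) is the anode, so E°cell = +1.68 V.
Balancing electrons gives n = 2 (lcm of 2 and 1).
ΔG° = −nFE° = −(2)(96485)(+1.68) = -324,190 J = -324.2 kJ/mol.

-324.2 kJ/mol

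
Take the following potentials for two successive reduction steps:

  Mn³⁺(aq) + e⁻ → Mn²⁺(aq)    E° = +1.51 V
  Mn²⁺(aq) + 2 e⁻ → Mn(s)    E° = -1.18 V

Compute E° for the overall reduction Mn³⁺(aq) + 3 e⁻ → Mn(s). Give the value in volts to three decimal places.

-0.283 V

Standard free energies of sequential steps add: ΔG°₃ = ΔG°₁ + ΔG°₂, so n₃E°₃ = n₁E°₁ + n₂E°₂.
E°₃ = (1×+1.51 + 2×-1.18) / 3 = (-0.850) / 3 = -0.283 V.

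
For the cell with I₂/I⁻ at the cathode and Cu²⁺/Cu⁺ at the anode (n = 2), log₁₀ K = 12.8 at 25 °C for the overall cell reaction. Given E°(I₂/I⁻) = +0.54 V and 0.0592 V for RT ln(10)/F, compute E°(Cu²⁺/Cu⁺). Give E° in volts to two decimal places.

+0.16 V

E°cell = (0.0592/n)·log K = (0.0592/2)(12.8) = +0.379 V.
Since I₂/I⁻ is the cathode and Cu²⁺/Cu⁺ the anode, E°cell = E°(I₂/I⁻) − E°(Cu²⁺/Cu⁺).
So E°(Cu²⁺/Cu⁺) = E°(I₂/I⁻) − E°cell = (+0.54) − (+0.379) = +0.16 V.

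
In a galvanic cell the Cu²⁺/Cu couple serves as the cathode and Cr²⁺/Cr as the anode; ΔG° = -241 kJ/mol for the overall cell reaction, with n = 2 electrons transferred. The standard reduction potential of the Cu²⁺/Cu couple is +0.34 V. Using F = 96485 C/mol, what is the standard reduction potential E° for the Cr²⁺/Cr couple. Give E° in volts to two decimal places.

-0.91 V

E°cell = −ΔG°/(nF) = −(-241×10³)/((2)(96485)) = +1.249 V.
Since Cu²⁺/Cu is the cathode and Cr²⁺/Cr the anode, E°cell = E°(Cu²⁺/Cu) − E°(Cr²⁺/Cr).
So E°(Cr²⁺/Cr) = E°(Cu²⁺/Cu) − E°cell = (+0.34) − (+1.249) = -0.91 V.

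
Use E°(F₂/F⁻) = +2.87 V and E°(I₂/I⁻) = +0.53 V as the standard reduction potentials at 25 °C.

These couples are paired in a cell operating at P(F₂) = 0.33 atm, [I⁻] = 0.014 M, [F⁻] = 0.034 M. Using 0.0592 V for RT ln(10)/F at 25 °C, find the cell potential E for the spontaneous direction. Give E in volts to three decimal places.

F₂/F⁻ is the cathode (higher E°), I₂/I⁻ the anode: E°cell = +2.87 − (+0.53) = +2.34 V, n = 2.
Overall: F₂(g) + 2 I⁻(aq) → 2 F⁻(aq) + I₂(s)
Q = [F⁻]^2 / (P(F₂)·[I⁻]^2); log Q = 1.252.
E = E° − (0.0592/n) log Q = +2.34 − (0.0592/2)(1.252) = +2.303 V.

+2.303 V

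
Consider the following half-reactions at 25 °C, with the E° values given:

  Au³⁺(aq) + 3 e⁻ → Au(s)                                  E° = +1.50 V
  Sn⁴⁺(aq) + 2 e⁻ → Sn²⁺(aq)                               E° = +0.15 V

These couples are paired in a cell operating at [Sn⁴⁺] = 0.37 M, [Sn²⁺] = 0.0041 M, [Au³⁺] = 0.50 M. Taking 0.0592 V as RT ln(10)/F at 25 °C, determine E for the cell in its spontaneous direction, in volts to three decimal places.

Au³⁺/Au is the cathode (higher E°), Sn⁴⁺/Sn²⁺ the anode: E°cell = +1.50 − (+0.15) = +1.35 V, n = 6.
Overall: 2 Au³⁺(aq) + 3 Sn²⁺(aq) → 2 Au(s) + 3 Sn⁴⁺(aq)
Q = [Sn⁴⁺]^3 / ([Au³⁺]^2·[Sn²⁺]^3); log Q = 6.468.
E = E° − (0.0592/n) log Q = +1.35 − (0.0592/6)(6.468) = +1.286 V.

+1.286 V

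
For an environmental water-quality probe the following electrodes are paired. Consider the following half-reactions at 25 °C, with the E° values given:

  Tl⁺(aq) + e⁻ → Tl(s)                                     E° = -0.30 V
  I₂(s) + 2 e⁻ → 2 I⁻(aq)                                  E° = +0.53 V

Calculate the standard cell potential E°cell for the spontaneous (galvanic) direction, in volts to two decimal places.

The I₂/I⁻ couple has the higher reduction potential, so it is the cathode; Tl⁺/Tl is oxidised at the anode.
E°cell = E°(cathode) − E°(anode) = (+0.53) − (-0.30) = +0.83 V.
Since E°cell > 0, the reaction is spontaneous under standard conditions.

+0.83 V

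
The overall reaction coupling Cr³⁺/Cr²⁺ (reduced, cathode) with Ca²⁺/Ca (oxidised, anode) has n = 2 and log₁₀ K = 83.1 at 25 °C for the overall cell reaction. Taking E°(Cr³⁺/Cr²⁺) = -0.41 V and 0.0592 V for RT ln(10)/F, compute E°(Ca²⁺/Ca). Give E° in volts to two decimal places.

-2.87 V

E°cell = (0.0592/n)·log K = (0.0592/2)(83.1) = +2.460 V.
Since Cr³⁺/Cr²⁺ is the cathode and Ca²⁺/Ca the anode, E°cell = E°(Cr³⁺/Cr²⁺) − E°(Ca²⁺/Ca).
So E°(Ca²⁺/Ca) = E°(Cr³⁺/Cr²⁺) − E°cell = (-0.41) − (+2.460) = -2.87 V.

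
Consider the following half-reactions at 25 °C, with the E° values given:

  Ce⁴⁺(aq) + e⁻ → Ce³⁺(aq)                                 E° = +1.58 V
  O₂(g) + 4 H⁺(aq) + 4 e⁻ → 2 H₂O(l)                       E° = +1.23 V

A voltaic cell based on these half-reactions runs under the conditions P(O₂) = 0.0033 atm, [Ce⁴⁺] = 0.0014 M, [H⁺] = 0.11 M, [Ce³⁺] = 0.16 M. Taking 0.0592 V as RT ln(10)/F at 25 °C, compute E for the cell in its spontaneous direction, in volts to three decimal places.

Ce⁴⁺/Ce³⁺ is the cathode (higher E°), O₂/H₂O the anode: E°cell = +1.58 − (+1.23) = +0.35 V, n = 4.
Overall: 4 Ce⁴⁺(aq) + 2 H₂O(l) → 4 Ce³⁺(aq) + O₂(g) + 4 H⁺(aq)
Q = [Ce³⁺]^4·P(O₂)·[H⁺]^4 / ([Ce⁴⁺]^4); log Q = 1.916.
E = E° − (0.0592/n) log Q = +0.35 − (0.0592/4)(1.916) = +0.322 V.

+0.322 V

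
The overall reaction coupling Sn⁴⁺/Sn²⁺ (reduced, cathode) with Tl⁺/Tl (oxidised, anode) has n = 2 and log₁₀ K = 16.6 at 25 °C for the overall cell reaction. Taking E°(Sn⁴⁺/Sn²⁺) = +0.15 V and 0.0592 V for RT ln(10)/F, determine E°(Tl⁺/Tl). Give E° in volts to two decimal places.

E°cell = (0.0592/n)·log K = (0.0592/2)(16.6) = +0.491 V.
Since Sn⁴⁺/Sn²⁺ is the cathode and Tl⁺/Tl the anode, E°cell = E°(Sn⁴⁺/Sn²⁺) − E°(Tl⁺/Tl).
So E°(Tl⁺/Tl) = E°(Sn⁴⁺/Sn²⁺) − E°cell = (+0.15) − (+0.491) = -0.34 V.

-0.34 V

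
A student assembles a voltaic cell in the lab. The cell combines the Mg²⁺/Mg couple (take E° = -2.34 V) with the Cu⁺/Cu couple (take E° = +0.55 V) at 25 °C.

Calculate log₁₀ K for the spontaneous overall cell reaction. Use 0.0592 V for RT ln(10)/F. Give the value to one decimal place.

Cathode: Cu⁺/Cu; anode: Mg²⁺/Mg. E°cell = +2.89 V, n = 2.
log K = nE°cell / 0.0592 = (2)(+2.89) / 0.0592 = 97.6.

97.6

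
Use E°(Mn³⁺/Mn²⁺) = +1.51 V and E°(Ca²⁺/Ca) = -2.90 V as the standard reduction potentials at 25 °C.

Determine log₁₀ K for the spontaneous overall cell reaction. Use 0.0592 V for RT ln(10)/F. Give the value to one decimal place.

149.0

Cathode: Mn³⁺/Mn²⁺; anode: Ca²⁺/Ca. E°cell = +4.41 V, n = 2.
log K = nE°cell / 0.0592 = (2)(+4.41) / 0.0592 = 149.0.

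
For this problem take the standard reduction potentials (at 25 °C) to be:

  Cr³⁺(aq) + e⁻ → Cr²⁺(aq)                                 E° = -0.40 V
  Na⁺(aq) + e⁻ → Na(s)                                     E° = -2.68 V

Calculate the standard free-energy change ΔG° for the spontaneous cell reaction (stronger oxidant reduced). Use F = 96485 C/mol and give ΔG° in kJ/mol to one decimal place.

-220.0 kJ/mol

Cr³⁺/Cr²⁺ (E° = -0.40 V) is the cathode; Na⁺/Na (E° = -2.68 V) is the anode, so E°cell = +2.28 V.
Balancing electrons gives n = 1 (lcm of 1 and 1).
ΔG° = −nFE° = −(1)(96485)(+2.28) = -219,986 J = -220.0 kJ/mol.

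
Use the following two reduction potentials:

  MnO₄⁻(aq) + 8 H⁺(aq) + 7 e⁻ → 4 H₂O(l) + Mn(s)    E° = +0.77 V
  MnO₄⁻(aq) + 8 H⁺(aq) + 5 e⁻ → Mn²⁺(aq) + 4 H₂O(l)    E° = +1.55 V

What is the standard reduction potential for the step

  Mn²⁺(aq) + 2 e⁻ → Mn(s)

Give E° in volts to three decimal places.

-1.180 V

Sequential free energies add, so n₃E°₃ = n₁E°₁ + n₂E°₂.
With n₃ = 7, and the known step contributing 5×(+1.55) V, the unknown satisfies 2·E° = 7×(+0.77) − 5×(+1.55) = -2.360.
E° = -2.360 / 2 = -1.180 V.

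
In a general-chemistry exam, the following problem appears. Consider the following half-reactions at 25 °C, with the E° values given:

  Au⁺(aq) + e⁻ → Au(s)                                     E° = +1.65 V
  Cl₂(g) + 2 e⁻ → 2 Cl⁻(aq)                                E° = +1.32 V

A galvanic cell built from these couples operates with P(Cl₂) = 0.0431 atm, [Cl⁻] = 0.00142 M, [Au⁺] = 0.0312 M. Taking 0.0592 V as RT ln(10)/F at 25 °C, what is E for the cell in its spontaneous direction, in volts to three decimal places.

+0.113 V

Au⁺/Au is the cathode (higher E°), Cl₂/Cl⁻ the anode: E°cell = +1.65 − (+1.32) = +0.33 V, n = 2.
Overall: 2 Au⁺(aq) + 2 Cl⁻(aq) → 2 Au(s) + Cl₂(g)
Q = P(Cl₂) / ([Au⁺]^2·[Cl⁻]^2); log Q = 7.342.
E = E° − (0.0592/n) log Q = +0.33 − (0.0592/2)(7.342) = +0.113 V.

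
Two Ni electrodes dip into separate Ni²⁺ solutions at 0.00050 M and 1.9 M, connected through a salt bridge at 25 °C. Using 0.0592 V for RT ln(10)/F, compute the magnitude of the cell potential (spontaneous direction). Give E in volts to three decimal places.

+0.106 V

For a concentration cell E°cell = 0. The 1.9 M side is the cathode (reduction is favoured where [Ni²⁺] is higher).
With n = 2, E = −(0.0592/2) log([Ni²⁺]ₐₙ/[Ni²⁺]꜀ₐₜ) = −(0.0592/2) log(0.0005/1.9) = −(0.0592/2)(-3.580) = +0.106 V.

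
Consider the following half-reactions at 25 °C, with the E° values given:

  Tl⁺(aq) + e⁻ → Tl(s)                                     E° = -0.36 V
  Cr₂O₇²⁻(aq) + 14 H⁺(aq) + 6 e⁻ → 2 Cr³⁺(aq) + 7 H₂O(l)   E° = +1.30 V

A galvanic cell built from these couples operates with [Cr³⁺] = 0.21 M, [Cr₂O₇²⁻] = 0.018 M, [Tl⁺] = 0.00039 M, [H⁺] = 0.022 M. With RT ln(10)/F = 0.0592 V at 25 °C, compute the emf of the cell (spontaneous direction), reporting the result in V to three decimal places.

+1.629 V

Cr₂O₇²⁻/Cr³⁺ is the cathode (higher E°), Tl⁺/Tl the anode: E°cell = +1.30 − (-0.36) = +1.66 V, n = 6.
Overall: Cr₂O₇²⁻(aq) + 14 H⁺(aq) + 6 Tl(s) → 2 Cr³⁺(aq) + 7 H₂O(l) + 6 Tl⁺(aq)
Q = [Cr³⁺]^2·[Tl⁺]^6 / ([Cr₂O₇²⁻]·[H⁺]^14); log Q = 3.142.
E = E° − (0.0592/n) log Q = +1.66 − (0.0592/6)(3.142) = +1.629 V.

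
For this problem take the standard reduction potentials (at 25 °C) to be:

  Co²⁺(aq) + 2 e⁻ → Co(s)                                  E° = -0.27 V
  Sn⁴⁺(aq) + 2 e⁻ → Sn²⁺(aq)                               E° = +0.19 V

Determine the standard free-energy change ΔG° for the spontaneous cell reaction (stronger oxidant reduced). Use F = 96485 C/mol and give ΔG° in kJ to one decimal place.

Sn⁴⁺/Sn²⁺ (E° = +0.19 V) is the cathode; Co²⁺/Co (E° = -0.27 V) is the anode, so E°cell = +0.46 V.
Balancing electrons gives n = 2 (lcm of 2 and 2).
ΔG° = −nFE° = −(2)(96485)(+0.46) = -88,766 J = -88.8 kJ.

-88.8 kJ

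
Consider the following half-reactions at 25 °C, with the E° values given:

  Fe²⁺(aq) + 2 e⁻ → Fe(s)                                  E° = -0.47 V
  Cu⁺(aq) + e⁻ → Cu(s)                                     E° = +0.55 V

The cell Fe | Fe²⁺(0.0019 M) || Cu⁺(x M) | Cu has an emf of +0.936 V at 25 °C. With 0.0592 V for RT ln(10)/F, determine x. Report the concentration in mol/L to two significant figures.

0.0017 M

Cu⁺/Cu is the cathode, Fe²⁺/Fe the anode: E°cell = +1.02 V, n = 2.
Overall reaction: 2 Cu⁺(aq) + Fe(s) → 2 Cu(s) + Fe²⁺(aq); Q = [Fe²⁺]^1/[Cu⁺]^2.
From E = E° − (0.0592/n) log Q: log Q = (E° − E)·n/0.0592 = (+1.02 − (+0.936))·2/0.0592 = 2.8378.
So 2·log[Cu⁺] = 1·log(0.0019) − log Q = -2.7212 − (2.8378) = -5.5590; log[Cu⁺] = -5.5590 / 2 = -2.7795; [Cu⁺] = 10^(-2.7795) ≈ 0.0017 M.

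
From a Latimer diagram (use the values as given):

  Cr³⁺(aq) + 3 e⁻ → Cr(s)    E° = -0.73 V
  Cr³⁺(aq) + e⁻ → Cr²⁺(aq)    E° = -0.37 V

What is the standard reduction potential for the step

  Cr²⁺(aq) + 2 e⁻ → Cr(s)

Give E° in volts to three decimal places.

Sequential free energies add, so n₃E°₃ = n₁E°₁ + n₂E°₂.
With n₃ = 3, and the known step contributing 1×(-0.37) V, the unknown satisfies 2·E° = 3×(-0.73) − 1×(-0.37) = -1.820.
E° = -1.820 / 2 = -0.910 V.

-0.910 V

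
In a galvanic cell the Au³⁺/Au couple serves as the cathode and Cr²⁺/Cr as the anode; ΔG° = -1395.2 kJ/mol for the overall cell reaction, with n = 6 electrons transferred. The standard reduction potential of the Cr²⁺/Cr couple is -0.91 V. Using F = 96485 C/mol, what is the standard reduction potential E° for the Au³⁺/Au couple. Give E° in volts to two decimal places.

+1.50 V

E°cell = −ΔG°/(nF) = −(-1395.2×10³)/((6)(96485)) = +2.410 V.
Since Au³⁺/Au is the cathode and Cr²⁺/Cr the anode, E°cell = E°(Au³⁺/Au) − E°(Cr²⁺/Cr).
So E°(Au³⁺/Au) = E°cell + E°(Cr²⁺/Cr) = +2.410 + (-0.91) = +1.50 V.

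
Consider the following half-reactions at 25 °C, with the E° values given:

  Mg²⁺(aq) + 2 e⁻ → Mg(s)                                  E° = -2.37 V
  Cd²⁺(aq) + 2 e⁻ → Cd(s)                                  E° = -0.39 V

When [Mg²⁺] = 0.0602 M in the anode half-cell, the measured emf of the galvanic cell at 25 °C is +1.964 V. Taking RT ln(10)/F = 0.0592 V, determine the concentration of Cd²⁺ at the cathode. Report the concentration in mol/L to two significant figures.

0.017 M

Cd²⁺/Cd is the cathode, Mg²⁺/Mg the anode: E°cell = +1.98 V, n = 2.
Overall reaction: Cd²⁺(aq) + Mg(s) → Cd(s) + Mg²⁺(aq); Q = [Mg²⁺]^1/[Cd²⁺]^1.
From E = E° − (0.0592/n) log Q: log Q = (E° − E)·n/0.0592 = (+1.98 − (+1.964))·2/0.0592 = 0.5405.
So 1·log[Cd²⁺] = 1·log(0.0602) − log Q = -1.2204 − (0.5405) = -1.7609; [Cd²⁺] = 10^(-1.7609) ≈ 0.017 M.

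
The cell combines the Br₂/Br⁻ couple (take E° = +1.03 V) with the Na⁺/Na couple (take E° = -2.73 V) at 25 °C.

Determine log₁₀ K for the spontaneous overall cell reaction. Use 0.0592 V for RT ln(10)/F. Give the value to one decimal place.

127.0

Cathode: Br₂/Br⁻; anode: Na⁺/Na. E°cell = +3.76 V, n = 2.
log K = nE°cell / 0.0592 = (2)(+3.76) / 0.0592 = 127.0.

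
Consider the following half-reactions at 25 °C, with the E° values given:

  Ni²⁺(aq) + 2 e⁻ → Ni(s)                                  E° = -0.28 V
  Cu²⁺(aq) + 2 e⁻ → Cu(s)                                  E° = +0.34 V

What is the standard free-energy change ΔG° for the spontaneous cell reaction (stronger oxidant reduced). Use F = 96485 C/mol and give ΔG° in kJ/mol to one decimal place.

-119.6 kJ/mol

Cu²⁺/Cu (E° = +0.34 V) is the cathode; Ni²⁺/Ni (E° = -0.28 V) is the anode, so E°cell = +0.62 V.
Balancing electrons gives n = 2 (lcm of 2 and 2).
ΔG° = −nFE° = −(2)(96485)(+0.62) = -119,641 J = -119.6 kJ/mol.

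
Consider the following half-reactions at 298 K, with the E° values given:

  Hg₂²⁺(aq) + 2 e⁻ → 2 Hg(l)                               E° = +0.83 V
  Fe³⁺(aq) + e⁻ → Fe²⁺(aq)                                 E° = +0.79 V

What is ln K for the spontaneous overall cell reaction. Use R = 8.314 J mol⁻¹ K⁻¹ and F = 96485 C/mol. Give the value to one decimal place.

Cathode: Hg₂²⁺/Hg; anode: Fe³⁺/Fe²⁺. E°cell = (+0.83) − (+0.79) = +0.04 V, with n = 2.
ΔG° = −nFE° = −RT ln K, so ln K = nFE°/(RT) = (2)(96485)(+0.04) / ((8.314)(298)) = 3.115.

3.1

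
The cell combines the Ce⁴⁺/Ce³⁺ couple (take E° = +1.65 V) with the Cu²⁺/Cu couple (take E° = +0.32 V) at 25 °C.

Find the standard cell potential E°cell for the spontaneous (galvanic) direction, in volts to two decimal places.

+1.33 V

The Ce⁴⁺/Ce³⁺ couple has the higher reduction potential, so it is the cathode; Cu²⁺/Cu is oxidised at the anode.
E°cell = E°(cathode) − E°(anode) = (+1.65) − (+0.32) = +1.33 V.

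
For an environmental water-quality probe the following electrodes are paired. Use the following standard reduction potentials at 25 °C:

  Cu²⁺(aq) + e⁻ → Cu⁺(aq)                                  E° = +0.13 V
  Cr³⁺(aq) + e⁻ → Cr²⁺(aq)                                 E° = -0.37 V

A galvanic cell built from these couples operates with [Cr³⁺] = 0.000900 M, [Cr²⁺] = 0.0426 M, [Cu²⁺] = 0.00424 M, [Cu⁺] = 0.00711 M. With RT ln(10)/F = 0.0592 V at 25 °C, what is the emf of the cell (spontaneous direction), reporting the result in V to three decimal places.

+0.586 V

Cu²⁺/Cu⁺ is the cathode (higher E°), Cr³⁺/Cr²⁺ the anode: E°cell = +0.13 − (-0.37) = +0.50 V, n = 1.
Overall: Cu²⁺(aq) + Cr²⁺(aq) → Cu⁺(aq) + Cr³⁺(aq)
Q = [Cu⁺]·[Cr³⁺] / ([Cu²⁺]·[Cr²⁺]); log Q = -1.451.
E = E° − (0.0592/n) log Q = +0.50 − (0.0592/1)(-1.451) = +0.586 V.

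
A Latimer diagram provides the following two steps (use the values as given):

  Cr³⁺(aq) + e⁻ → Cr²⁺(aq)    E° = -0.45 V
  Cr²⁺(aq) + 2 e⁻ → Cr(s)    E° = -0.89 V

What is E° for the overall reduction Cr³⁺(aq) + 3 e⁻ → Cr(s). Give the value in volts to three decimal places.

-0.743 V

Adding the free-energy changes (−nFE°) of the two steps gives −n₃FE°₃ = −n₁FE°₁ − n₂FE°₂.
E°₃ = (1×-0.45 + 2×-0.89) / 3 = (-2.230) / 3 = -0.743 V.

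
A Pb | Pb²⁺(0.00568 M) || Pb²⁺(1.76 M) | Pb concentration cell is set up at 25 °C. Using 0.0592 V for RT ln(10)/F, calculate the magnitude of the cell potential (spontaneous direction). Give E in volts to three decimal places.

+0.074 V

For a concentration cell E°cell = 0. The 1.76 M side is the cathode (reduction is favoured where [Pb²⁺] is higher).
With n = 2, E = −(0.0592/2) log([Pb²⁺]ₐₙ/[Pb²⁺]꜀ₐₜ) = −(0.0592/2) log(0.00568/1.76) = −(0.0592/2)(-2.491) = +0.074 V.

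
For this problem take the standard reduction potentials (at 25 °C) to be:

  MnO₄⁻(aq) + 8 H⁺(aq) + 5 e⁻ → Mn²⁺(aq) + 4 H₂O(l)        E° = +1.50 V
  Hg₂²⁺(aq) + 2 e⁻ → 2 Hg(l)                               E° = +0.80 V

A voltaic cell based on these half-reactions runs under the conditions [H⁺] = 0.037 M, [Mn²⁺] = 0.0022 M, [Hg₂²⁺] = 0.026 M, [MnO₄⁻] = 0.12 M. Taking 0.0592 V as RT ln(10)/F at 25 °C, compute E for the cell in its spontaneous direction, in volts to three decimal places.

MnO₄⁻/Mn²⁺ is the cathode (higher E°), Hg₂²⁺/Hg the anode: E°cell = +1.50 − (+0.80) = +0.70 V, n = 10.
Overall: 2 MnO₄⁻(aq) + 16 H⁺(aq) + 10 Hg(l) → 2 Mn²⁺(aq) + 8 H₂O(l) + 5 Hg₂²⁺(aq)
Q = [Mn²⁺]^2·[Hg₂²⁺]^5 / ([MnO₄⁻]^2·[H⁺]^16); log Q = 11.510.
E = E° − (0.0592/n) log Q = +0.70 − (0.0592/10)(11.510) = +0.632 V.

+0.632 V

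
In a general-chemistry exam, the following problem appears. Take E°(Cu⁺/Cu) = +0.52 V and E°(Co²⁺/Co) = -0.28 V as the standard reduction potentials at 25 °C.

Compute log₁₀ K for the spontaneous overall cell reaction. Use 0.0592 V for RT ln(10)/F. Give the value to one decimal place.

Cathode: Cu⁺/Cu; anode: Co²⁺/Co. E°cell = +0.80 V, n = 2.
log K = nE°cell / 0.0592 = (2)(+0.80) / 0.0592 = 27.0.

27.0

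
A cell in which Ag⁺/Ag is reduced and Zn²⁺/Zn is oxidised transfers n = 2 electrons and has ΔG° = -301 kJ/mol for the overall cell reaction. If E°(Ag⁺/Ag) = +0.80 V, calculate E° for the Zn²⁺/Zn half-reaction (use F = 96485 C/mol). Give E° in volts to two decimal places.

-0.76 V

E°cell = −ΔG°/(nF) = −(-301×10³)/((2)(96485)) = +1.560 V.
Since Ag⁺/Ag is the cathode and Zn²⁺/Zn the anode, E°cell = E°(Ag⁺/Ag) − E°(Zn²⁺/Zn).
So E°(Zn²⁺/Zn) = E°(Ag⁺/Ag) − E°cell = (+0.80) − (+1.560) = -0.76 V.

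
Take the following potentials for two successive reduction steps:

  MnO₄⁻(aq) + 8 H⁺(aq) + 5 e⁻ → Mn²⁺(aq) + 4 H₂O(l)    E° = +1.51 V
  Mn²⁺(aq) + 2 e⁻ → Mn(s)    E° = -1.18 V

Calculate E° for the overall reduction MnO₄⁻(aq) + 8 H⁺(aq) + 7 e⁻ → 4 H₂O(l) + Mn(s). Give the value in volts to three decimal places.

Since ΔG° = −nFE° is additive over sequential reductions, n₃E°₃ = n₁E°₁ + n₂E°₂.
E°₃ = (5×+1.51 + 2×-1.18) / 7 = (+5.190) / 7 = +0.741 V.
E° values themselves are not directly additive — weighting by electron count is essential.

+0.741 V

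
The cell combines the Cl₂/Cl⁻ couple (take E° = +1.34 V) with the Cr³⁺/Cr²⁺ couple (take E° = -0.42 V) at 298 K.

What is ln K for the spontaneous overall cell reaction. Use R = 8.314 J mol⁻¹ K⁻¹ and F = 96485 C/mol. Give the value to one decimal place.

Cathode: Cl₂/Cl⁻; anode: Cr³⁺/Cr²⁺. E°cell = (+1.34) − (-0.42) = +1.76 V, with n = 2.
ΔG° = −nFE° = −RT ln K, so ln K = nFE°/(RT) = (2)(96485)(+1.76) / ((8.314)(298)) = 137.081.

137.1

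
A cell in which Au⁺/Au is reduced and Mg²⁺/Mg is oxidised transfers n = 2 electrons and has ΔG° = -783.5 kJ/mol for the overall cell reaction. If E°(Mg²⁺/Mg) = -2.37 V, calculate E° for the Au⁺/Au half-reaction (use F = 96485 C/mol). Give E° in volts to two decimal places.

E°cell = −ΔG°/(nF) = −(-783.5×10³)/((2)(96485)) = +4.060 V.
Since Au⁺/Au is the cathode and Mg²⁺/Mg the anode, E°cell = E°(Au⁺/Au) − E°(Mg²⁺/Mg).
So E°(Au⁺/Au) = E°cell + E°(Mg²⁺/Mg) = +4.060 + (-2.37) = +1.69 V.

+1.69 V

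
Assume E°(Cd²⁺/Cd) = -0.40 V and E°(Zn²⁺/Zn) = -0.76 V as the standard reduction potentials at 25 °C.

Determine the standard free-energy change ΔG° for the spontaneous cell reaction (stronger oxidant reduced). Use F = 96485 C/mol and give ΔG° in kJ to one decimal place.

-69.5 kJ

Cd²⁺/Cd (E° = -0.40 V) is the cathode; Zn²⁺/Zn (E° = -0.76 V) is the anode, so E°cell = +0.36 V.
Balancing electrons gives n = 2 (lcm of 2 and 2).
ΔG° = −nFE° = −(2)(96485)(+0.36) = -69,469 J = -69.5 kJ.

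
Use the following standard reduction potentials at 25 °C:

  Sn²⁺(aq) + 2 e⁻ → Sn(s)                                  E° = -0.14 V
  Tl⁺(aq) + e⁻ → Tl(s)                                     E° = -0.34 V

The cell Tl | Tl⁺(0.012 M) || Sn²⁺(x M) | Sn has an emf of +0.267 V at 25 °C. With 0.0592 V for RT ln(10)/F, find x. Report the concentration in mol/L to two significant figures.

0.026 M

Sn²⁺/Sn is the cathode, Tl⁺/Tl the anode: E°cell = +0.20 V, n = 2.
Overall reaction: Sn²⁺(aq) + 2 Tl(s) → Sn(s) + 2 Tl⁺(aq); Q = [Tl⁺]^2/[Sn²⁺]^1.
From E = E° − (0.0592/n) log Q: log Q = (E° − E)·n/0.0592 = (+0.20 − (+0.267))·2/0.0592 = -2.2635.
So 1·log[Sn²⁺] = 2·log(0.012) − log Q = -3.8416 − (-2.2635) = -1.5781; [Sn²⁺] = 10^(-1.5781) ≈ 0.026 M.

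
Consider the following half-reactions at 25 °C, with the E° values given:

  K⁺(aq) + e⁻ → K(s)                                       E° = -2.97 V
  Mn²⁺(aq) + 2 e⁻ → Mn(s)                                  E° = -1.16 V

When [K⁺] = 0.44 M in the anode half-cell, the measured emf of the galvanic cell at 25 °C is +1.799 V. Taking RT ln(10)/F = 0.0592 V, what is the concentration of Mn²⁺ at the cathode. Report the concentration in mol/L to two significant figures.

Mn²⁺/Mn is the cathode, K⁺/K the anode: E°cell = +1.81 V, n = 2.
Overall reaction: Mn²⁺(aq) + 2 K(s) → Mn(s) + 2 K⁺(aq); Q = [K⁺]^2/[Mn²⁺]^1.
From E = E° − (0.0592/n) log Q: log Q = (E° − E)·n/0.0592 = (+1.81 − (+1.799))·2/0.0592 = 0.3716.
So 1·log[Mn²⁺] = 2·log(0.44) − log Q = -0.7131 − (0.3716) = -1.0847; [Mn²⁺] = 10^(-1.0847) ≈ 0.082 M.

0.082 M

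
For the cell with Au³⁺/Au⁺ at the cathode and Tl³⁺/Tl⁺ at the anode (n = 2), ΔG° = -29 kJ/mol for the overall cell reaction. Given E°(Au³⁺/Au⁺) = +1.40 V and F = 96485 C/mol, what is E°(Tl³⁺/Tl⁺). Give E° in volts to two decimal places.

E°cell = −ΔG°/(nF) = −(-29×10³)/((2)(96485)) = +0.150 V.
Since Au³⁺/Au⁺ is the cathode and Tl³⁺/Tl⁺ the anode, E°cell = E°(Au³⁺/Au⁺) − E°(Tl³⁺/Tl⁺).
So E°(Tl³⁺/Tl⁺) = E°(Au³⁺/Au⁺) − E°cell = (+1.40) − (+0.150) = +1.25 V.

+1.25 V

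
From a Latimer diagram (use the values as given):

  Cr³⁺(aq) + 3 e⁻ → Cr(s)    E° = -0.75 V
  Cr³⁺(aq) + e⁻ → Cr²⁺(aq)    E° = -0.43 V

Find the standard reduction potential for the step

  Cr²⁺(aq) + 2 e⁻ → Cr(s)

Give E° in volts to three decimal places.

Sequential free energies add, so n₃E°₃ = n₁E°₁ + n₂E°₂.
With n₃ = 3, and the known step contributing 1×(-0.43) V, the unknown satisfies 2·E° = 3×(-0.75) − 1×(-0.43) = -1.820.
E° = -1.820 / 2 = -0.910 V.

-0.910 V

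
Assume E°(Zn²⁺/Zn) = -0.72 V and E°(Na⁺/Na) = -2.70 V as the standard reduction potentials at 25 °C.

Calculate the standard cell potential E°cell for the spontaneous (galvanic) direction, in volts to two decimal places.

The Zn²⁺/Zn couple has the higher reduction potential, so it is the cathode; Na⁺/Na is oxidised at the anode.
E°cell = E°(cathode) − E°(anode) = (-0.72) − (-2.70) = +1.98 V.

+1.98 V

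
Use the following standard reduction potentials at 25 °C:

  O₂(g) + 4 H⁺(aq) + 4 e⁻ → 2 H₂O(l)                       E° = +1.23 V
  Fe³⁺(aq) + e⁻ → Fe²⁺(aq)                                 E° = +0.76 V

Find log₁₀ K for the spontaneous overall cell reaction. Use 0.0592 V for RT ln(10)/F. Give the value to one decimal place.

31.8

Cathode: O₂/H₂O; anode: Fe³⁺/Fe²⁺. E°cell = +0.47 V, n = 4.
log K = nE°cell / 0.0592 = (4)(+0.47) / 0.0592 = 31.8.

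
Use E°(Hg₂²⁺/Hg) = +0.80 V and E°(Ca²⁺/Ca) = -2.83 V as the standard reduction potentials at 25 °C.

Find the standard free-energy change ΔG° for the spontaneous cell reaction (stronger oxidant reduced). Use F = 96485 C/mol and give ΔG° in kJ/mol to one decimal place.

-700.5 kJ/mol

Hg₂²⁺/Hg (E° = +0.80 V) is the cathode; Ca²⁺/Ca (E° = -2.83 V) is the anode, so E°cell = +3.63 V.
Balancing electrons gives n = 2 (lcm of 2 and 2).
ΔG° = −nFE° = −(2)(96485)(+3.63) = -700,481 J = -700.5 kJ/mol.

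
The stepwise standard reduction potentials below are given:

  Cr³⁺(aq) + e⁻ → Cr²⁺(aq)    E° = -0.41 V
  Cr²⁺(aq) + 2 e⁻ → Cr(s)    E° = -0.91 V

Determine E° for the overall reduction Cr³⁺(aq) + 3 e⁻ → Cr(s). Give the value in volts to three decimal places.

Adding the free-energy changes (−nFE°) of the two steps gives −n₃FE°₃ = −n₁FE°₁ − n₂FE°₂.
E°₃ = (1×-0.41 + 2×-0.91) / 3 = (-2.230) / 3 = -0.743 V.

-0.743 V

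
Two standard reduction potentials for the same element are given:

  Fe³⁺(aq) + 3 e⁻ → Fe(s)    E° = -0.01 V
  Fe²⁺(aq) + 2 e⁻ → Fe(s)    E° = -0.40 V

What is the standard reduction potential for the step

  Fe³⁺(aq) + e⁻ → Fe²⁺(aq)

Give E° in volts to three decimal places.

Sequential free energies add, so n₃E°₃ = n₁E°₁ + n₂E°₂.
With n₃ = 3, and the known step contributing 2×(-0.40) V, the unknown satisfies 1·E° = 3×(-0.01) − 2×(-0.40) = +0.770.
E° = +0.770 / 1 = +0.770 V.

+0.770 V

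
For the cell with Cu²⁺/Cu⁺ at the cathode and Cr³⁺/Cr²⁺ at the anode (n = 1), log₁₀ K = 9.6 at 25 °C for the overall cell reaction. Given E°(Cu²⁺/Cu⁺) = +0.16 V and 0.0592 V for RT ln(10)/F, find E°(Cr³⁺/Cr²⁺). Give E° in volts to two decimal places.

E°cell = (0.0592/n)·log K = (0.0592/1)(9.6) = +0.568 V.
Since Cu²⁺/Cu⁺ is the cathode and Cr³⁺/Cr²⁺ the anode, E°cell = E°(Cu²⁺/Cu⁺) − E°(Cr³⁺/Cr²⁺).
So E°(Cr³⁺/Cr²⁺) = E°(Cu²⁺/Cu⁺) − E°cell = (+0.16) − (+0.568) = -0.41 V.

-0.41 V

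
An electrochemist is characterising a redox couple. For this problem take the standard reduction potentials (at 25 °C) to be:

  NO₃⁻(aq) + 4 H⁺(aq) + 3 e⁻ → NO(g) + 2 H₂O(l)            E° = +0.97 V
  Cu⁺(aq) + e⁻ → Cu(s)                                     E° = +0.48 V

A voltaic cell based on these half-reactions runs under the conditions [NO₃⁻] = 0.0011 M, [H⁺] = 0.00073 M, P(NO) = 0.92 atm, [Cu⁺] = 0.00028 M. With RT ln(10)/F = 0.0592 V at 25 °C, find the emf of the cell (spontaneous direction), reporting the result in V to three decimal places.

+0.395 V

NO₃⁻/NO is the cathode (higher E°), Cu⁺/Cu the anode: E°cell = +0.97 − (+0.48) = +0.49 V, n = 3.
Overall: NO₃⁻(aq) + 4 H⁺(aq) + 3 Cu(s) → NO(g) + 2 H₂O(l) + 3 Cu⁺(aq)
Q = P(NO)·[Cu⁺]^3 / ([NO₃⁻]·[H⁺]^4); log Q = 4.811.
E = E° − (0.0592/n) log Q = +0.49 − (0.0592/3)(4.811) = +0.395 V.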